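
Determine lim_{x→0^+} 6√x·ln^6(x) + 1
The product is a 0·∞ indeterminate form at x → 0⁺.
Rewrite the product as 6·ln^6(x) / x^(-1/2) and apply L'Hôpital, or use the standard hierarchy x^(-1/2) ≫ |ln x|^6 as x → 0⁺.
The indeterminate product → 0, so the limit = 1.

Final answer: 1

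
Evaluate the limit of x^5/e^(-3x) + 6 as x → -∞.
The quotient is an ∞/∞ indeterminate form as x → -∞.
Compare growth rates of the dominant terms (exponentials ≫ polynomials ≫ logarithms), or apply L'Hôpital's rule; the quotient → 0.
Adding the constant: 0 + 6 = 6. Limit = 6.

Final answer: 6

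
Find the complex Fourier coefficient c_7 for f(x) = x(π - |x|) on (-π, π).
Compute the real Fourier coefficients first: a_7 = 0, b_7 = 8/(343·π).
Then c_7 = (a_7 − i·b_7)/2 = -4·i/(343·π).

Final answer: -4·i/(343·π)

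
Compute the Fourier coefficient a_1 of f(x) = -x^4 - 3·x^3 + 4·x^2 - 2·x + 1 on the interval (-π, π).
a_1 = (1/π) ∫_{-π}^{π} f(x)·cos(1x) dx.
Evaluate the integral (use parity and integration by parts as needed): a_1 = -64 + 8·π^2.

Final answer: -64 + 8·π^2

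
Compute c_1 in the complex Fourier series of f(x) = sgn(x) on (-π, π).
Compute the real Fourier coefficients first: a_1 = 0, b_1 = 4/π.
Then c_1 = (a_1 − i·b_1)/2 = -2·i/π.

Final answer: -2·i/π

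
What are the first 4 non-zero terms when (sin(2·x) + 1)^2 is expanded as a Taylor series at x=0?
-8·x^3/3 + 4·x^2 + 4·x + 1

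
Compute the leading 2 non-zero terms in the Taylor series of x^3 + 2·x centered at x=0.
x^3 + 2·x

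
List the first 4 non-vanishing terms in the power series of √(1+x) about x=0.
x^3/16 - x^2/8 + x/2 + 1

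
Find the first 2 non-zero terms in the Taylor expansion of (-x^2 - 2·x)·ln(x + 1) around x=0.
-x^4/6 - 2·x^2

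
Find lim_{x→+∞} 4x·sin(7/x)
As x → +∞: let u = 7/x → 0⁺; then 4·x·sin(7/x) = 4·7·sin(u)/u → 4·7·1 = 28.
Limit = 28.

Final answer: 28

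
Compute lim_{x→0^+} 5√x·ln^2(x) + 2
The product is a 0·∞ indeterminate form at x → 0⁺.
Rewrite the product as 5·ln^2(x) / x^(-1/2) and apply L'Hôpital, or use the standard hierarchy x^(-1/2) ≫ |ln x|^2 as x → 0⁺.
The indeterminate product → 0, so the limit = 2.

Final answer: 2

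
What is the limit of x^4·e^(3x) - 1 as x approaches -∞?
The product is a 0·∞ indeterminate form at x → -∞.
Rewrite the product as x^4 / e^(-3x) (an ∞/∞ form) and apply L'Hôpital, or use the standard hierarchy e^(3|x|) ≫ |x^4| as x → -∞.
The indeterminate product → 0, so the limit = -1.

Final answer: -1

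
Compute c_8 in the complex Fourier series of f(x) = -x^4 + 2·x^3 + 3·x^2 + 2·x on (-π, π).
Compute the real Fourier coefficients first: a_8 = 51/256 - π^2/8, b_8 = -π^2/2 - 29/64.
Then c_8 = (a_8 − i·b_8)/2 = -π^2/16 + 51/512 + 29·i/128 + i·π^2/4.

Final answer: -π^2/16 + 51/512 + 29·i/128 + i·π^2/4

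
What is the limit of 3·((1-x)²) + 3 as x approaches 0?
Direct substitution at x = 0 gives 6.

Final answer: 6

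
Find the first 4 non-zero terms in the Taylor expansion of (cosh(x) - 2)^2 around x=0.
7·x^6/180 + x^4/6 - x^2 + 1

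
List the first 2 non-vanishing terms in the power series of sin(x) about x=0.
-x^3/6 + x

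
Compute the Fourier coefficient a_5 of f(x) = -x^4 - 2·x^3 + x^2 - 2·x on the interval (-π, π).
a_5 = (1/π) ∫_{-π}^{π} f(x)·cos(5x) dx.
Evaluate the integral (use parity and integration by parts as needed): a_5 = -148/625 + 8·π^2/25.

Final answer: -148/625 + 8·π^2/25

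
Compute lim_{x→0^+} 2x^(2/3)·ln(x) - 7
The product is a 0·∞ indeterminate form at x → 0⁺.
Rewrite the product as 2·ln(x) / x^(-2/3) and apply L'Hôpital, or use the standard hierarchy x^(-2/3) ≫ |ln x| as x → 0⁺.
The indeterminate product → 0, so the limit = -7.

Final answer: -7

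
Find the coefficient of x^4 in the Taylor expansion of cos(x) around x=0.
Expand to order 4: cos(x) = x^4/24 - x^2/2 + 1 + O(x^5).
The coefficient of x^4 is 1/24.

Final answer: 1/24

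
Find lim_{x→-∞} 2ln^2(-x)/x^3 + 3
The quotient is an ∞/∞ indeterminate form as x → -∞.
Compare growth rates of the dominant terms (exponentials ≫ polynomials ≫ logarithms), or apply L'Hôpital's rule; the quotient → 0.
Adding the constant: 0 + 3 = 3. Limit = 3.

Final answer: 3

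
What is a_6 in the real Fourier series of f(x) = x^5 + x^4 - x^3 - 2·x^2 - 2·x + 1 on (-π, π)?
a_6 = (1/π) ∫_{-π}^{π} f(x)·cos(6x) dx.
Evaluate the integral (use parity and integration by parts as needed): a_6 = -7/27 + 2·π^2/9.

Final answer: -7/27 + 2·π^2/9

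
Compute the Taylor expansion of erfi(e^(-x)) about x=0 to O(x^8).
-27509·e·x^7/(2520·√(π)) + 671·e·x^6/(72·√(π)) - 457·e·x^5/(60·√(π)) + 71·e·x^4/(12·√(π)) - 13·e·x^3/(3·√(π)) + 3·e·x^2/√(π) - 2·e·x/√(π) + erfi(1)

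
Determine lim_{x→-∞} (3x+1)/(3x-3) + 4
Evaluate the dominant behaviour as x → -∞; each term tends to a finite value or vanishes.
Limit = 5.

Final answer: 5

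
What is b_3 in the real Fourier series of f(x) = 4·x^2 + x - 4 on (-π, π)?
b_3 = (1/π) ∫_{-π}^{π} f(x)·sin(3x) dx.
Evaluate the integral (use parity and integration by parts as needed): b_3 = 2/3.

Final answer: 2/3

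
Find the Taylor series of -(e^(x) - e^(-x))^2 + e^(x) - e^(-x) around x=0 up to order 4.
-4·x^4/3 + x^3/3 - 4·x^2 + 2·x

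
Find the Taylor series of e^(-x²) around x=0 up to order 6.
-x^6/6 + x^4/2 - x^2 + 1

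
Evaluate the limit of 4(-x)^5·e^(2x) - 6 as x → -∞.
The product is a 0·∞ indeterminate form at x → -∞.
Rewrite the product as 4(-x)^5 / e^(-2x) (an ∞/∞ form) and apply L'Hôpital, or use the standard hierarchy e^(2|x|) ≫ |(-x)^5| as x → -∞.
The indeterminate product → 0, so the limit = -6.

Final answer: -6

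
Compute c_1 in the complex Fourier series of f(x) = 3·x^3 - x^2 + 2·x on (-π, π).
Compute the real Fourier coefficients first: a_1 = 4, b_1 = -32 + 6·π^2.
Then c_1 = (a_1 − i·b_1)/2 = 2 - 3·i·π^2 + 16·i.

Final answer: 2 - 3·i·π^2 + 16·i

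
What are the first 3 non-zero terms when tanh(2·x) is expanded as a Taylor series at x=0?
64·x^5/15 - 8·x^3/3 + 2·x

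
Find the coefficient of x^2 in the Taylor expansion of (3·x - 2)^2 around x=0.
Expand to order 2: (3·x - 2)^2 = 9·x^2 - 12·x + 4 + O(x^3).
The coefficient of x^2 is 9.

Final answer: 9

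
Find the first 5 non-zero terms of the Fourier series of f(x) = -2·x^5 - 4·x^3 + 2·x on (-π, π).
(-428 - 4·π^4 + 72·π^2)·sin(x) + (-6·π^2 + 7 + 2·π^4)·sin(2·x) + (-4·π^4/3 + 92/81 + 8·π^2/27)·sin(3·x) + (-41/32 + 3·π^2/4 + π^4)·sin(4·x) + (-4·π^4/5 - 24·π^2/25 + 644/625)·sin(5·x)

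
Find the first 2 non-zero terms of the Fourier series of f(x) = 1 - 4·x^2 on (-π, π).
16·cos(x) - 4·π^2/3 + 1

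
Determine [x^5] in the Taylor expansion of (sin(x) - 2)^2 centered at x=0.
Expand to order 5: (sin(x) - 2)^2 = -x^5/30 - x^4/3 + 2·x^3/3 + x^2 - 4·x + 4 + O(x^6).
The coefficient of x^5 is -1/30.

Final answer: -1/30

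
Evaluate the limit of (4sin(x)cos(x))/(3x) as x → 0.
Both numerator and denominator → 0 as x → 0; this is a 0/0 indeterminate form.
Expand each to leading order near x = 0: numerator ~ 4·x, denominator ~ 3·x.
The limit of the ratio is 4/3.

Final answer: 4/3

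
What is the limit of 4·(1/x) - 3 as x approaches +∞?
Evaluate the dominant behaviour as x → +∞; each term tends to a finite value or vanishes.
Limit = -3.

Final answer: -3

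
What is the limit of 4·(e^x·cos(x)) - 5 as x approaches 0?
Direct substitution at x = 0 gives -1.

Final answer: -1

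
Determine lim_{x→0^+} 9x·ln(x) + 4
The product is a 0·∞ indeterminate form at x → 0⁺.
Rewrite the product as 9·ln(x) / x^(-1) and apply L'Hôpital, or use the standard hierarchy x^(-1) ≫ |ln x| as x → 0⁺.
The indeterminate product → 0, so the limit = 4.

Final answer: 4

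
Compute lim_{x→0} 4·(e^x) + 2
Direct substitution at x = 0 gives 6.

Final answer: 6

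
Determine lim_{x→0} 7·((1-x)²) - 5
Direct substitution at x = 0 gives 2.

Final answer: 2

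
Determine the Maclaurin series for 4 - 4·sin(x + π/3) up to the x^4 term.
-√(3)·x^4/12 + x^3/3 + √(3)·x^2 - 2·x - 2·√(3) + 4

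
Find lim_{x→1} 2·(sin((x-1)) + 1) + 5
Direct substitution at x = 1 gives 7.

Final answer: 7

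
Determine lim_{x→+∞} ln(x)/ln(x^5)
This is an ∞/∞ indeterminate form as x → +∞.
Write ln(x^5) = 5·ln(x), reducing the quotient to 1/5.
Limit = 1/5.

Final answer: 1/5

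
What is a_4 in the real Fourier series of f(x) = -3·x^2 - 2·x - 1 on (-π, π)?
a_4 = (1/π) ∫_{-π}^{π} f(x)·cos(4x) dx.
Evaluate the integral (use parity and integration by parts as needed): a_4 = -3/4.

Final answer: -3/4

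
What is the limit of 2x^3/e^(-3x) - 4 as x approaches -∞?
The quotient is an ∞/∞ indeterminate form as x → -∞.
Compare growth rates of the dominant terms (exponentials ≫ polynomials ≫ logarithms), or apply L'Hôpital's rule; the quotient → 0.
Adding the constant: 0 - 4 = -4. Limit = -4.

Final answer: -4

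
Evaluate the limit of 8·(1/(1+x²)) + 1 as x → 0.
Direct substitution at x = 0 gives 9.

Final answer: 9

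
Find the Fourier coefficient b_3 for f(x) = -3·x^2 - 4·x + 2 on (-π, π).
b_3 = (1/π) ∫_{-π}^{π} f(x)·sin(3x) dx.
Evaluate the integral (use parity and integration by parts as needed): b_3 = -8/3.

Final answer: -8/3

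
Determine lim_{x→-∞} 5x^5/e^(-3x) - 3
The quotient is an ∞/∞ indeterminate form as x → -∞.
Compare growth rates of the dominant terms (exponentials ≫ polynomials ≫ logarithms), or apply L'Hôpital's rule; the quotient → 0.
Adding the constant: 0 - 3 = -3. Limit = -3.

Final answer: -3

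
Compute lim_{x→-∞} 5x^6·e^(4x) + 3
The product is a 0·∞ indeterminate form at x → -∞.
Rewrite the product as 5x^6 / e^(-4x) (an ∞/∞ form) and apply L'Hôpital, or use the standard hierarchy e^(4|x|) ≫ |x^6| as x → -∞.
The indeterminate product → 0, so the limit = 3.

Final answer: 3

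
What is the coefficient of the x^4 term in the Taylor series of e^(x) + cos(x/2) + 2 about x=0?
Expand to order 4: e^(x) + cos(x/2) + 2 = 17·x^4/384 + x^3/6 + 3·x^2/8 + x + 4 + O(x^5).
The coefficient of x^4 is 17/384.

Final answer: 17/384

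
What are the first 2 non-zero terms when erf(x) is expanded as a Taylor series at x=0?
-2·x^3/(3·√(π)) + 2·x/√(π)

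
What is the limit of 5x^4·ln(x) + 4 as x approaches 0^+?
The product is a 0·∞ indeterminate form at x → 0⁺.
Rewrite the product as 5·ln(x) / x^(-4) and apply L'Hôpital, or use the standard hierarchy x^(-4) ≫ |ln x| as x → 0⁺.
The indeterminate product → 0, so the limit = 4.

Final answer: 4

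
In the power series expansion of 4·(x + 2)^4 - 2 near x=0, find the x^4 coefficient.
Expand to order 4: 4·(x + 2)^4 - 2 = 4·x^4 + 32·x^3 + 96·x^2 + 128·x + 62 + O(x^5).
The coefficient of x^4 is 4.

Final answer: 4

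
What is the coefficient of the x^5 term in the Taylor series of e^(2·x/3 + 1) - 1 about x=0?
Expand to order 5: e^(2·x/3 + 1) - 1 = 4·e·x^5/3645 + 2·e·x^4/243 + 4·e·x^3/81 + 2·e·x^2/9 + 2·e·x/3 - 1 + e + O(x^6).
The coefficient of x^5 is 4·e/3645.

Final answer: 4·e/3645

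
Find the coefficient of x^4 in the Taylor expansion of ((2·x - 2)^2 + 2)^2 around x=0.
Expand to order 4: ((2·x - 2)^2 + 2)^2 = 16·x^4 - 64·x^3 + 112·x^2 - 96·x + 36 + O(x^5).
The coefficient of x^4 is 16.

Final answer: 16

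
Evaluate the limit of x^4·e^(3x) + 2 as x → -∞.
The product is a 0·∞ indeterminate form at x → -∞.
Rewrite the product as x^4 / e^(-3x) (an ∞/∞ form) and apply L'Hôpital, or use the standard hierarchy e^(3|x|) ≫ |x^4| as x → -∞.
The indeterminate product → 0, so the limit = 2.

Final answer: 2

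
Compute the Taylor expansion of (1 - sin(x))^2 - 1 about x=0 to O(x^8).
x^7/2520 + 2·x^6/45 - x^5/60 - x^4/3 + x^3/3 + x^2 - 2·x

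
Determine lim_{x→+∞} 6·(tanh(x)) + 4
Evaluate the dominant behaviour as x → +∞; each term tends to a finite value or vanishes.
Limit = 10.

Final answer: 10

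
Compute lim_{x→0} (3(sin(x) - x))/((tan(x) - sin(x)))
Both numerator and denominator → 0 as x → 0; this is a 0/0 indeterminate form.
Expand each to leading order near x = 0: numerator ~ -x^3/2, denominator ~ x^3/2.
The limit of the ratio is -1.

Final answer: -1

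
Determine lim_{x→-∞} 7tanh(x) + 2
Evaluate the dominant behaviour as x → -∞; each term tends to a finite value or vanishes.
Limit = -5.

Final answer: -5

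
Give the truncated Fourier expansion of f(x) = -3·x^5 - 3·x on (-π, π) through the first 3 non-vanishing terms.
(-726 - 6·π^4 + 120·π^2)·sin(x) + (-15·π^2 + 51/2 + 3·π^4)·sin(2·x) + (-2·π^4 - 134/27 + 40·π^2/9)·sin(3·x)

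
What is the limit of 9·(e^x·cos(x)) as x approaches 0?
Direct substitution at x = 0 gives 9.

Final answer: 9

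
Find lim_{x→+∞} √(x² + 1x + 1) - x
This is an ∞ − ∞ indeterminate form.
Multiply and divide by the conjugate √(x²+1x + 1) + x; the x² terms cancel, leaving (1x + 1)/(√(x²+1x + 1)+x) → 1/2.
Limit = 1/2.

Final answer: 1/2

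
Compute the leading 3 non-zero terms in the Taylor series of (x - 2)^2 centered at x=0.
x^2 - 4·x + 4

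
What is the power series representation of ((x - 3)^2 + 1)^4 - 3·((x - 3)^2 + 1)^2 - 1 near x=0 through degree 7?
-24·x^7 + 256·x^6 - 1584·x^5 + 6213·x^4 - 15804·x^3 + 25432·x^2 - 23640·x + 9699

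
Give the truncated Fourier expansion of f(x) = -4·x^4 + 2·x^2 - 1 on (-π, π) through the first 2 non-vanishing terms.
(-200 + 32·π^2)·cos(x) - 4·π^4/5 - 1 + 2·π^2/3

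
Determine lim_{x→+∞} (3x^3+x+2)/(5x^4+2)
This is an ∞/∞ indeterminate form as x → +∞.
Divide numerator and denominator by x^4 and let the lower-order terms vanish; the numerator's degree 3 is below the denominator's degree 4, so the quotient → 0.
Limit = 0.

Final answer: 0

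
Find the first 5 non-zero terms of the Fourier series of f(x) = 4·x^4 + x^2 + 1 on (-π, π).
(188 - 32·π^2)·cos(x) + (-11 + 8·π^2)·cos(2·x) + (52/27 - 32·π^2/9)·cos(3·x) + (-1/2 + 2·π^2)·cos(4·x) + 1 + π^2/3 + 4·π^4/5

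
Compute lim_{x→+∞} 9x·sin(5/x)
As x → +∞: let u = 5/x → 0⁺; then 9·x·sin(5/x) = 9·5·sin(u)/u → 9·5·1 = 45.
Limit = 45.

Final answer: 45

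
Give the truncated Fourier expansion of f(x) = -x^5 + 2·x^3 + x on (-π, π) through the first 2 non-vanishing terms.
(-262 - 2·π^4 + 44·π^2)·sin(x) + (-7·π^2 + 19/2 + π^4)·sin(2·x)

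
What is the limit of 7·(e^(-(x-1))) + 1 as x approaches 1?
Direct substitution at x = 1 gives 8.

Final answer: 8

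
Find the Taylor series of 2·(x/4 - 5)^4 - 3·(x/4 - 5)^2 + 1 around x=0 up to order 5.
x^4/128 - 5·x^3/8 + 297·x^2/16 - 485·x/2 + 1176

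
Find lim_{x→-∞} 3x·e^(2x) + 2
The product is a 0·∞ indeterminate form at x → -∞.
Rewrite the product as 3x / e^(-2x) (an ∞/∞ form) and apply L'Hôpital, or use the standard hierarchy e^(2|x|) ≫ |x| as x → -∞.
The indeterminate product → 0, so the limit = 2.

Final answer: 2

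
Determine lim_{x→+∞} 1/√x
Evaluate the dominant behaviour as x → +∞; each term tends to a finite value or vanishes.
Limit = 0.

Final answer: 0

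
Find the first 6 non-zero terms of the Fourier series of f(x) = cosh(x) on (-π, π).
-cos(x)·sinh(π)/π + 2·cos(2·x)·sinh(π)/(5·π) - cos(3·x)·sinh(π)/(5·π) + 2·cos(4·x)·sinh(π)/(17·π) - cos(5·x)·sinh(π)/(13·π) + sinh(π)/π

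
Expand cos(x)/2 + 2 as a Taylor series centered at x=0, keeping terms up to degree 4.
x^4/48 - x^2/4 + 5/2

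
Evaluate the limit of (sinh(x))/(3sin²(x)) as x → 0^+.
Both numerator and denominator → 0 as x → 0^+; this is a 0/0 indeterminate form.
Expand each to leading order near x = 0: numerator ~ x, denominator ~ 3·x^2.
The limit of the ratio is ∞.

Final answer: ∞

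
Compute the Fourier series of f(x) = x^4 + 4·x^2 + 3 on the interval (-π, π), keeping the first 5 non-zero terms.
(32 - 8·π^2)·cos(x) + (1 + 2·π^2)·cos(2·x) + (-8·π^2/9 - 32/27)·cos(3·x) + (13/16 + π^2/2)·cos(4·x) + 3 + 4·π^2/3 + π^4/5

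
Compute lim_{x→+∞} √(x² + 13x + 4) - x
This is an ∞ − ∞ indeterminate form.
Multiply and divide by the conjugate √(x²+13x + 4) + x; the x² terms cancel, leaving (13x + 4)/(√(x²+13x + 4)+x) → 13/2.
Limit = 13/2.

Final answer: 13/2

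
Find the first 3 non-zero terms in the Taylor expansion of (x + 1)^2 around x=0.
x^2 + 2·x + 1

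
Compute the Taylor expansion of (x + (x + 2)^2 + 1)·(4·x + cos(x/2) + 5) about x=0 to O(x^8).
-x^7/9216 + 23·x^6/9216 + 5·x^5/384 - 43·x^4/384 + 27·x^3/8 + 203·x^2/8 + 50·x + 30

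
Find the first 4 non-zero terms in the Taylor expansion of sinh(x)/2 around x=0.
x^7/10080 + x^5/240 + x^3/12 + x/2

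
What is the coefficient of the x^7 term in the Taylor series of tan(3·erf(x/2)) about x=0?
Expand to order 7: tan(3·erf(x/2)) = x^7·(-27/(2·π^(5/2)) - 1/(896·√(π)) + 57/(160·π^(3/2)) + 4131/(35·π^(7/2))) + x^5·(-9/(4·π^(3/2)) + 3/(160·√(π)) + 162/(5·π^(5/2))) + x^3·(-1/(4·√(π)) + 9/π^(3/2)) + 3·x/√(π) + O(x^8).
The coefficient of x^7 is -27/(2·π^(5/2)) - 1/(896·√(π)) + 57/(160·π^(3/2)) + 4131/(35·π^(7/2)).

Final answer: -27/(2·π^(5/2)) - 1/(896·√(π)) + 57/(160·π^(3/2)) + 4131/(35·π^(7/2))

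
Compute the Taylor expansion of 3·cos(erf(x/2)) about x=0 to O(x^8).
x^6·(-7/(240·π) - 1/(24·π^2) - 1/(240·π^3)) + x^4·(1/(8·π^2) + 1/(4·π)) - 3·x^2/(2·π) + 3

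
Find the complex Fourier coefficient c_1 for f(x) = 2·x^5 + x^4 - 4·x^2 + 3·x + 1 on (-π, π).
Compute the real Fourier coefficients first: a_1 = 64 - 8·π^2, b_1 = -80·π^2 + 4·π^4 + 486.
Then c_1 = (a_1 − i·b_1)/2 = -4·π^2 + 32 - 243·i - 2·i·π^4 + 40·i·π^2.

Final answer: -4·π^2 + 32 - 243·i - 2·i·π^4 + 40·i·π^2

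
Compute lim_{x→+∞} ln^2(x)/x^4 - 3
The quotient is an ∞/∞ indeterminate form as x → +∞.
The polynomial denominator x^4 dominates the logarithmic numerator (any positive power of x ≫ ln^2(x) as x → ∞), so the quotient → 0.
Adding the constant: 0 - 3 = -3. Limit = -3.

Final answer: -3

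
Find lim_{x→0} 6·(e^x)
Direct substitution at x = 0 gives 6.

Final answer: 6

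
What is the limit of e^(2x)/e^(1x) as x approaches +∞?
This is an ∞/∞ indeterminate form as x → +∞.
Rewrite e^(2x)/e^(1x) = e^((2−1)x) = e^(x); the exponent coefficient is 1 > 0 so e^(x) → ∞.
Limit = ∞.

Final answer: ∞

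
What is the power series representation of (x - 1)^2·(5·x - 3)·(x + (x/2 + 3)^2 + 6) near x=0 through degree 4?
67·x^4/4 + 103·x^3/4 - 607·x^2/4 + 153·x - 45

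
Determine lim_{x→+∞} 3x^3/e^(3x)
This is an ∞/∞ indeterminate form as x → +∞.
The exponential denominator e^(3x) dominates the polynomial numerator (e^x ≫ x^3 as x → ∞), so the quotient → 0.
Limit = 0.

Final answer: 0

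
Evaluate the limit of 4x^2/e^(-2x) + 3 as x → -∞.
The quotient is an ∞/∞ indeterminate form as x → -∞.
Compare growth rates of the dominant terms (exponentials ≫ polynomials ≫ logarithms), or apply L'Hôpital's rule; the quotient → 0.
Adding the constant: 0 + 3 = 3. Limit = 3.

Final answer: 3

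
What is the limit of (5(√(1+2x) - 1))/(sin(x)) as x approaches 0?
Both numerator and denominator → 0 as x → 0; this is a 0/0 indeterminate form.
Expand each to leading order near x = 0: numerator ~ 5·x, denominator ~ x.
The limit of the ratio is 5.

Final answer: 5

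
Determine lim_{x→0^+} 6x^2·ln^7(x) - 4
The product is a 0·∞ indeterminate form at x → 0⁺.
Rewrite the product as 6·ln^7(x) / x^(-2) and apply L'Hôpital, or use the standard hierarchy x^(-2) ≫ |ln x|^7 as x → 0⁺.
The indeterminate product → 0, so the limit = -4.

Final answer: -4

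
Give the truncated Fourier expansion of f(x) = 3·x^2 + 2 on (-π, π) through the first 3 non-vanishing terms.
-12·cos(x) + 3·cos(2·x) + 2 + π^2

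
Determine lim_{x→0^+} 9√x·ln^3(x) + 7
The product is a 0·∞ indeterminate form at x → 0⁺.
Rewrite the product as 9·ln^3(x) / x^(-1/2) and apply L'Hôpital, or use the standard hierarchy x^(-1/2) ≫ |ln x|^3 as x → 0⁺.
The indeterminate product → 0, so the limit = 7.

Final answer: 7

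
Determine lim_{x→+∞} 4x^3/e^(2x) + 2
The quotient is an ∞/∞ indeterminate form as x → +∞.
The exponential denominator e^(2x) dominates the polynomial numerator (e^x ≫ x^3 as x → ∞), so the quotient → 0.
Adding the constant: 0 + 2 = 2. Limit = 2.

Final answer: 2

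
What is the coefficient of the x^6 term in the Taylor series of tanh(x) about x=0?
Expand to order 6: tanh(x) = 2·x^5/15 - x^3/3 + x + O(x^7).
The coefficient of x^6 is 0.

Final answer: 0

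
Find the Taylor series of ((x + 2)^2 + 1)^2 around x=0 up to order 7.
x^4 + 8·x^3 + 26·x^2 + 40·x + 25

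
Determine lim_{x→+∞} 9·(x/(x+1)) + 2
Evaluate the dominant behaviour as x → +∞; each term tends to a finite value or vanishes.
Limit = 11.

Final answer: 11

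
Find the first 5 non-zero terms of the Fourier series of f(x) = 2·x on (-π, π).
4·sin(x) - 2·sin(2·x) + 4·sin(3·x)/3 - sin(4·x) + 4·sin(5·x)/5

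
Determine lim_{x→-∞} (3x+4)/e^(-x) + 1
The quotient is an ∞/∞ indeterminate form as x → -∞.
Compare growth rates of the dominant terms (exponentials ≫ polynomials ≫ logarithms), or apply L'Hôpital's rule; the quotient → 0.
Adding the constant: 0 + 1 = 1. Limit = 1.

Final answer: 1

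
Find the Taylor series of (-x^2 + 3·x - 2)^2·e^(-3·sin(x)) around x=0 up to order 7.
43·x^7/15 + 1853·x^6/40 - 1037·x^5/10 + 133·x^4 - 115·x^3 + 67·x^2 - 24·x + 4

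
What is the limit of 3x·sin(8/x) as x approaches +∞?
As x → +∞: let u = 8/x → 0⁺; then 3·x·sin(8/x) = 3·8·sin(u)/u → 3·8·1 = 24.
Limit = 24.

Final answer: 24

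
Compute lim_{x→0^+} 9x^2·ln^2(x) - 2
The product is a 0·∞ indeterminate form at x → 0⁺.
Rewrite the product as 9·ln^2(x) / x^(-2) and apply L'Hôpital, or use the standard hierarchy x^(-2) ≫ |ln x|^2 as x → 0⁺.
The indeterminate product → 0, so the limit = -2.

Final answer: -2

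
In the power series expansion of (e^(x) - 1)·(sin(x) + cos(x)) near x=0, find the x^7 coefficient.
Expand to order 7: (e^(x) - 1)·(sin(x) + cos(x)) = x^7/5040 - 7·x^6/720 - 3·x^5/40 - 5·x^4/24 + x^3/6 + 3·x^2/2 + x + O(x^8).
The coefficient of x^7 is 1/5040.

Final answer: 1/5040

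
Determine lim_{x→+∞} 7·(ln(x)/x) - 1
Evaluate the dominant behaviour as x → +∞; each term tends to a finite value or vanishes.
Limit = -1.

Final answer: -1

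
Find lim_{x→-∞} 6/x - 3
Evaluate the dominant behaviour as x → -∞; each term tends to a finite value or vanishes.
Limit = -3.

Final answer: -3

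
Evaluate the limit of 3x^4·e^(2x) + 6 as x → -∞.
The product is a 0·∞ indeterminate form at x → -∞.
Rewrite the product as 3x^4 / e^(-2x) (an ∞/∞ form) and apply L'Hôpital, or use the standard hierarchy e^(2|x|) ≫ |x^4| as x → -∞.
The indeterminate product → 0, so the limit = 6.

Final answer: 6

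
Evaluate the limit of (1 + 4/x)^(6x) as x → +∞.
As x → +∞: write (1 + 4/x)^(6x) = ((1 + 4/x)^x)^6 → (e^4)^6 = e^24.
Limit = e^(24).

Final answer: e^(24)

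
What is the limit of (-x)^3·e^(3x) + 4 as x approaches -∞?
The product is a 0·∞ indeterminate form at x → -∞.
Rewrite the product as (-x)^3 / e^(-3x) (an ∞/∞ form) and apply L'Hôpital, or use the standard hierarchy e^(3|x|) ≫ |(-x)^3| as x → -∞.
The indeterminate product → 0, so the limit = 4.

Final answer: 4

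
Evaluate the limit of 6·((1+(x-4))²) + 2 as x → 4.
Direct substitution at x = 4 gives 8.

Final answer: 8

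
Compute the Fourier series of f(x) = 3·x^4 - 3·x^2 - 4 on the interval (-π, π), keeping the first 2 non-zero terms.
(156 - 24·π^2)·cos(x) - π^2 - 4 + 3·π^4/5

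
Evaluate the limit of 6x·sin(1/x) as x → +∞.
As x → +∞: let u = 1/x → 0⁺; then 6·x·sin(1/x) = 6·1·sin(u)/u → 6·1·1 = 6.
Limit = 6.

Final answer: 6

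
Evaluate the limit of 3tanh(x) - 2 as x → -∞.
Evaluate the dominant behaviour as x → -∞; each term tends to a finite value or vanishes.
Limit = -5.

Final answer: -5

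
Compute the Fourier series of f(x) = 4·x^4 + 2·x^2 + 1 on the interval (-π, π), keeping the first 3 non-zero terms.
(184 - 32·π^2)·cos(x) + (-10 + 8·π^2)·cos(2·x) + 1 + 2·π^2/3 + 4·π^4/5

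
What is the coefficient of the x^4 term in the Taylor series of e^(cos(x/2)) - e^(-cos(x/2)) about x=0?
Expand to order 4: e^(cos(x/2)) - e^(-cos(x/2)) = x^4·(-e^(-1)/192 + e/96) + x^2·(-e/8 - e^(-1)/8) - e^(-1) + e + O(x^5).
The coefficient of x^4 is -e^(-1)/192 + e/96.

Final answer: -e^(-1)/192 + e/96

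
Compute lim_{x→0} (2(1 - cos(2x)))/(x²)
Both numerator and denominator → 0 as x → 0; this is a 0/0 indeterminate form.
Expand each to leading order near x = 0: numerator ~ 4·x^2, denominator ~ x^2.
The limit of the ratio is 4.

Final answer: 4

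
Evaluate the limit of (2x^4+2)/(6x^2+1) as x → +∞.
This is an ∞/∞ indeterminate form as x → +∞.
Divide numerator and denominator by x^4 and let the lower-order terms vanish; the numerator's degree 4 exceeds the denominator's degree 2, so the quotient diverges.
Limit = ∞.

Final answer: ∞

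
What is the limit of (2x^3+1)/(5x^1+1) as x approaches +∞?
This is an ∞/∞ indeterminate form as x → +∞.
Divide numerator and denominator by x^3 and let the lower-order terms vanish; the numerator's degree 3 exceeds the denominator's degree 1, so the quotient diverges.
Limit = ∞.

Final answer: ∞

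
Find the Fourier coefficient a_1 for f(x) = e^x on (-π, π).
a_1 = (1/π) ∫_{-π}^{π} f(x)·cos(1x) dx.
Evaluate the integral (use parity and integration by parts as needed): a_1 = (1 - e^(2·π))·e^(-π)/(2·π).

Final answer: (1 - e^(2·π))·e^(-π)/(2·π)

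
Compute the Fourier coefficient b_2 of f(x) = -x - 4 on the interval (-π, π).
b_2 = (1/π) ∫_{-π}^{π} f(x)·sin(2x) dx.
Evaluate the integral (use parity and integration by parts as needed): b_2 = 1.

Final answer: 1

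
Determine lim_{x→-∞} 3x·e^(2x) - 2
The product is a 0·∞ indeterminate form at x → -∞.
Rewrite the product as 3x / e^(-2x) (an ∞/∞ form) and apply L'Hôpital, or use the standard hierarchy e^(2|x|) ≫ |x| as x → -∞.
The indeterminate product → 0, so the limit = -2.

Final answer: -2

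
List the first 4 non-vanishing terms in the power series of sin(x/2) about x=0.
-x^7/645120 + x^5/3840 - x^3/48 + x/2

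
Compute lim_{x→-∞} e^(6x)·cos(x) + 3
Evaluate the dominant behaviour as x → -∞; each term tends to a finite value or vanishes.
Limit = 3.

Final answer: 3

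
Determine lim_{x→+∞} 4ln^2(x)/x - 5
The quotient is an ∞/∞ indeterminate form as x → +∞.
The polynomial denominator x dominates the logarithmic numerator (any positive power of x ≫ ln^2(x) as x → ∞), so the quotient → 0.
Adding the constant: 0 - 5 = -5. Limit = -5.

Final answer: -5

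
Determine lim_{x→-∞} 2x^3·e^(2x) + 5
The product is a 0·∞ indeterminate form at x → -∞.
Rewrite the product as 2x^3 / e^(-2x) (an ∞/∞ form) and apply L'Hôpital, or use the standard hierarchy e^(2|x|) ≫ |x^3| as x → -∞.
The indeterminate product → 0, so the limit = 5.

Final answer: 5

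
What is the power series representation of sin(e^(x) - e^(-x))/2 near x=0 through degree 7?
19·x^7/720 - 23·x^5/120 - x^3/2 + x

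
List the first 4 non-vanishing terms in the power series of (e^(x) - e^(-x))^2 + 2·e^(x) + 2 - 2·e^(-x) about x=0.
2·x^3/3 + 4·x^2 + 4·x + 2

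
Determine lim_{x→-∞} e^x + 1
Evaluate the dominant behaviour as x → -∞; each term tends to a finite value or vanishes.
Limit = 1.

Final answer: 1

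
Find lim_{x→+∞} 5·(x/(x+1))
Evaluate the dominant behaviour as x → +∞; each term tends to a finite value or vanishes.
Limit = 5.

Final answer: 5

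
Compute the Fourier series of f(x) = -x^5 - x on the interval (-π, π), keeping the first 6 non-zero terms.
(-242 - 2·π^4 + 40·π^2)·sin(x) + (-5·π^2 + 17/2 + π^4)·sin(2·x) + (-2·π^4/3 - 134/81 + 40·π^2/27)·sin(3·x) + (-5·π^2/8 + 47/64 + π^4/2)·sin(4·x) + (-2·π^4/5 - 298/625 + 8·π^2/25)·sin(5·x) + (-5·π^2/27 + 59/162 + π^4/3)·sin(6·x)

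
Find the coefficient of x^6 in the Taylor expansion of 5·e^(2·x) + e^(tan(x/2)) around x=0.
Expand to order 6: 5·e^(2·x) + e^(tan(x/2)) = 20657·x^6/46080 + 1719·x^5/1280 + 1289·x^4/384 + 323·x^3/48 + 81·x^2/8 + 21·x/2 + 6 + O(x^7).
The coefficient of x^6 is 20657/46080.

Final answer: 20657/46080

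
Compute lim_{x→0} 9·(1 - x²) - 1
Direct substitution at x = 0 gives 8.

Final answer: 8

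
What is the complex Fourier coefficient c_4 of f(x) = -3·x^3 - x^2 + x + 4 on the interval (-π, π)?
Compute the real Fourier coefficients first: a_4 = -1/4, b_4 = -17/16 + 3·π^2/2.
Then c_4 = (a_4 − i·b_4)/2 = -1/8 - 3·i·π^2/4 + 17·i/32.

Final answer: -1/8 - 3·i·π^2/4 + 17·i/32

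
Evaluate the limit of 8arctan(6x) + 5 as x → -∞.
Evaluate the dominant behaviour as x → -∞; each term tends to a finite value or vanishes.
Limit = 5 - 4·π.

Final answer: 5 - 4·π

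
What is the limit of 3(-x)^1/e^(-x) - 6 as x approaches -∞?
The quotient is an ∞/∞ indeterminate form as x → -∞.
Compare growth rates of the dominant terms (exponentials ≫ polynomials ≫ logarithms), or apply L'Hôpital's rule; the quotient → 0.
Adding the constant: 0 - 6 = -6. Limit = -6.

Final answer: -6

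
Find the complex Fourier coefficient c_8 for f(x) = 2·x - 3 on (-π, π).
Compute the real Fourier coefficients first: a_8 = 0, b_8 = -1/2.
Then c_8 = (a_8 − i·b_8)/2 = i/4.

Final answer: i/4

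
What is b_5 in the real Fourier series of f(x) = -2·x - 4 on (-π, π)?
b_5 = (1/π) ∫_{-π}^{π} f(x)·sin(5x) dx.
Evaluate the integral (use parity and integration by parts as needed): b_5 = -4/5.

Final answer: -4/5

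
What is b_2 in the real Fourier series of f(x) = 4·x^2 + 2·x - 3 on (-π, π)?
b_2 = (1/π) ∫_{-π}^{π} f(x)·sin(2x) dx.
Evaluate the integral (use parity and integration by parts as needed): b_2 = -2.

Final answer: -2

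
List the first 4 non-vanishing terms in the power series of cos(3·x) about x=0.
-81·x^6/80 + 27·x^4/8 - 9·x^2/2 + 1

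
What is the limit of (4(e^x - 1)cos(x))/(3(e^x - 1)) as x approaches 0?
Both numerator and denominator → 0 as x → 0; this is a 0/0 indeterminate form.
Expand each to leading order near x = 0: numerator ~ 4·x, denominator ~ 3·x.
The limit of the ratio is 4/3.

Final answer: 4/3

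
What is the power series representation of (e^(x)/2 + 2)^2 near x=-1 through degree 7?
(1 + 8·e + 16·e^(2))·e^(-2)/4 + (1 + 4·e)·e^(-2)·(x + 1)/2 + (1 + 2·e)·e^(-2)·(x + 1)^2/2 + (1 + e)·e^(-2)·(x + 1)^3/3 + (2 + e)·e^(-2)·(x + 1)^4/12 + (e + 4)·e^(-2)·(x + 1)^5/60 + (e + 8)·e^(-2)·(x + 1)^6/360 + (e + 16)·e^(-2)·(x + 1)^7/2520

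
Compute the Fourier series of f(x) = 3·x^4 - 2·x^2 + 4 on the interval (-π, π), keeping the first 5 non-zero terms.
(152 - 24·π^2)·cos(x) + (-11 + 6·π^2)·cos(2·x) + (8/3 - 8·π^2/3)·cos(3·x) + (-17/16 + 3·π^2/2)·cos(4·x) - 2·π^2/3 + 4 + 3·π^4/5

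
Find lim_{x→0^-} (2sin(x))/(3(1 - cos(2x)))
Both numerator and denominator → 0 as x → 0^-; this is a 0/0 indeterminate form.
Expand each to leading order near x = 0: numerator ~ 2·x, denominator ~ 6·x^2.
The limit of the ratio is -∞.

Final answer: -∞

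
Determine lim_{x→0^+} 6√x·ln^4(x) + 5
The product is a 0·∞ indeterminate form at x → 0⁺.
Rewrite the product as 6·ln^4(x) / x^(-1/2) and apply L'Hôpital, or use the standard hierarchy x^(-1/2) ≫ |ln x|^4 as x → 0⁺.
The indeterminate product → 0, so the limit = 5.

Final answer: 5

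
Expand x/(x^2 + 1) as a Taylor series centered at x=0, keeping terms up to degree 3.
-x^3 + x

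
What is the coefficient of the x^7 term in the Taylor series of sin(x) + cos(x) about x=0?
Expand to order 7: sin(x) + cos(x) = -x^7/5040 - x^6/720 + x^5/120 + x^4/24 - x^3/6 - x^2/2 + x + 1 + O(x^8).
The coefficient of x^7 is -1/5040.

Final answer: -1/5040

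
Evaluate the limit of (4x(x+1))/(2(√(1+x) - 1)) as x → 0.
Both numerator and denominator → 0 as x → 0; this is a 0/0 indeterminate form.
Expand each to leading order near x = 0: numerator ~ 4·x, denominator ~ x.
The limit of the ratio is 4.

Final answer: 4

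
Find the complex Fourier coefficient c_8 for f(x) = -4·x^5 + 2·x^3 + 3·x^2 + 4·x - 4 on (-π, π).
Compute the real Fourier coefficients first: a_8 = 3/16, b_8 = -13·π^2/16 - 473/512 + π^4.
Then c_8 = (a_8 − i·b_8)/2 = 3/32 - i·π^4/2 + 473·i/1024 + 13·i·π^2/32.

Final answer: 3/32 - i·π^4/2 + 473·i/1024 + 13·i·π^2/32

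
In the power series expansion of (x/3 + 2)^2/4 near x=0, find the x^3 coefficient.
Expand to order 3: (x/3 + 2)^2/4 = x^2/36 + x/3 + 1 + O(x^4).
The coefficient of x^3 is 0.

Final answer: 0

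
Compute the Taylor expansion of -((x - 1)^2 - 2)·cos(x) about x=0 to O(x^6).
x^5/12 + 13·x^4/24 - x^3 - 3·x^2/2 + 2·x + 1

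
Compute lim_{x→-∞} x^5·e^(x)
This is a 0·∞ indeterminate form at x → -∞.
Rewrite the product as x^5 / e^(-x) (an ∞/∞ form) and apply L'Hôpital, or use the standard hierarchy e^(|x|) ≫ |x^5| as x → -∞.
The indeterminate product → 0, so the limit = 0.

Final answer: 0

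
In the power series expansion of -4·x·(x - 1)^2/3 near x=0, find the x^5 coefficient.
Expand to order 5: -4·x·(x - 1)^2/3 = -4·x^3/3 + 8·x^2/3 - 4·x/3 + O(x^6).
The coefficient of x^5 is 0.

Final answer: 0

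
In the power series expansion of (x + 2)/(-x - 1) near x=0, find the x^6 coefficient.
Expand to order 6: (x + 2)/(-x - 1) = -x^6 + x^5 - x^4 + x^3 - x^2 + x - 2 + O(x^7).
The coefficient of x^6 is -1.

Final answer: -1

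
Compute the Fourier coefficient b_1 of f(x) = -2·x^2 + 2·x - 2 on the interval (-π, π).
b_1 = (1/π) ∫_{-π}^{π} f(x)·sin(1x) dx.
Evaluate the integral (use parity and integration by parts as needed): b_1 = 4.

Final answer: 4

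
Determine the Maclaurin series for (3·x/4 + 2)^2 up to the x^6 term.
9·x^2/16 + 3·x + 4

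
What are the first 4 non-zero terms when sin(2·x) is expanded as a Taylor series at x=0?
-8·x^7/315 + 4·x^5/15 - 4·x^3/3 + 2·x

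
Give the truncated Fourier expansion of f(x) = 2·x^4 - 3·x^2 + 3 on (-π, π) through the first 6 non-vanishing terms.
(108 - 16·π^2)·cos(x) + (-9 + 4·π^2)·cos(2·x) + (68/27 - 16·π^2/9)·cos(3·x) + (-9/8 + π^2)·cos(4·x) + (396/625 - 16·π^2/25)·cos(5·x) - π^2 + 3 + 2·π^4/5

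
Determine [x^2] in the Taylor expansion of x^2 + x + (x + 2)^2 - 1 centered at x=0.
Expand to order 2: x^2 + x + (x + 2)^2 - 1 = 2·x^2 + 5·x + 3 + O(x^3).
The coefficient of x^2 is 2.

Final answer: 2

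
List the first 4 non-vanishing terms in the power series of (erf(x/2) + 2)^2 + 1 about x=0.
-x^3/(3·√(π)) + x^2/π + 4·x/√(π) + 5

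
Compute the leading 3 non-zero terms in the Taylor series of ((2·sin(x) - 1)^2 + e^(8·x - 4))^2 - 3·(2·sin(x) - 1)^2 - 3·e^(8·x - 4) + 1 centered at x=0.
x^2·(-12 - 96·e^(-4) + (e^(-4) + 1)^2·(64·e^(-4)/(e^(-4) + 1) + 8/(e^(-4) + 1) + (-4/(e^(-4) + 1) + 8·e^(-4)/(e^(-4) + 1))^2)) + x·((-8/(e^(-4) + 1) + 16·e^(-4)/(e^(-4) + 1))·(e^(-4) + 1)^2 - 24·e^(-4) + 12) - 2 - 3·e^(-4) + (e^(-4) + 1)^2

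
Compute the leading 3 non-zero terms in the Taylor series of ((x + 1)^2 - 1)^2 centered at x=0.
x^4 + 4·x^3 + 4·x^2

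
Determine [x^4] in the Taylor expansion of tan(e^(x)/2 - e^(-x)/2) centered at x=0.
Expand to order 4: tan(e^(x)/2 - e^(-x)/2) = x^3/2 + x + O(x^5).
The coefficient of x^4 is 0.

Final answer: 0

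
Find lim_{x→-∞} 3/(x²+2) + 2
Evaluate the dominant behaviour as x → -∞; each term tends to a finite value or vanishes.
Limit = 2.

Final answer: 2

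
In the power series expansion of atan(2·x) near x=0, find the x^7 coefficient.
Expand to order 7: atan(2·x) = -128·x^7/7 + 32·x^5/5 - 8·x^3/3 + 2·x + O(x^8).
The coefficient of x^7 is -128/7.

Final answer: -128/7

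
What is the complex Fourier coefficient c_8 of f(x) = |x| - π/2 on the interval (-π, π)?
Compute the real Fourier coefficients first: a_8 = 0, b_8 = 0.
Then c_8 = (a_8 − i·b_8)/2 = 0.

Final answer: 0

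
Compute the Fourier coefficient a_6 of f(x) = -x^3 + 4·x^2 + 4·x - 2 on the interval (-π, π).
a_6 = (1/π) ∫_{-π}^{π} f(x)·cos(6x) dx.
Evaluate the integral (use parity and integration by parts as needed): a_6 = 4/9.

Final answer: 4/9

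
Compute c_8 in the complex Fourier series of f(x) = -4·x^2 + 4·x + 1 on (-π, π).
Compute the real Fourier coefficients first: a_8 = -1/4, b_8 = -1.
Then c_8 = (a_8 − i·b_8)/2 = -1/8 + i/2.

Final answer: -1/8 + i/2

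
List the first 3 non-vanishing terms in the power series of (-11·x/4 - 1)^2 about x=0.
121·x^2/16 + 11·x/2 + 1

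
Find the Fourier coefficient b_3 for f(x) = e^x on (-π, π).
b_3 = (1/π) ∫_{-π}^{π} f(x)·sin(3x) dx.
Evaluate the integral (use parity and integration by parts as needed): b_3 = (-3 + 3·e^(2·π))·e^(-π)/(10·π).

Final answer: (-3 + 3·e^(2·π))·e^(-π)/(10·π)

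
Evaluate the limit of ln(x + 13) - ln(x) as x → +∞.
This is an ∞ − ∞ indeterminate form.
Combine the logarithms: ln(x+13) − ln(x) = ln((x+13)/(x)) = ln(1 + 13/(x)) → ln(1) = 0.
Limit = 0.

Final answer: 0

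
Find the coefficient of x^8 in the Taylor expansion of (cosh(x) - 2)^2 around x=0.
Expand to order 8: (cosh(x) - 2)^2 = 31·x^8/10080 + 7·x^6/180 + x^4/6 - x^2 + 1 + O(x^9).
The coefficient of x^8 is 31/10080.

Final answer: 31/10080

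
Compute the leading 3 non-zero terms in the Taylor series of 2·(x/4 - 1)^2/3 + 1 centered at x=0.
x^2/24 - x/3 + 5/3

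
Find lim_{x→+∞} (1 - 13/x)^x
As x → +∞: this is the defining limit (1 - 13/x)^x → e^(-13).
Limit = e^(-13).

Final answer: e^(-13)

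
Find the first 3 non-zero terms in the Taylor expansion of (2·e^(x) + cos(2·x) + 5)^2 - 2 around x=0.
-12·x^2 + 32·x + 62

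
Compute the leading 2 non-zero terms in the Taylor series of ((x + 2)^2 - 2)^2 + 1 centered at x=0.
16·x + 5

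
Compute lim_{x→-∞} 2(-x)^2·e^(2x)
This is a 0·∞ indeterminate form at x → -∞.
Rewrite the product as 2(-x)^2 / e^(-2x) (an ∞/∞ form) and apply L'Hôpital, or use the standard hierarchy e^(2|x|) ≫ |(-x)^2| as x → -∞.
The indeterminate product → 0, so the limit = 0.

Final answer: 0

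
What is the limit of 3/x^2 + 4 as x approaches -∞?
Evaluate the dominant behaviour as x → -∞; each term tends to a finite value or vanishes.
Limit = 4.

Final answer: 4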